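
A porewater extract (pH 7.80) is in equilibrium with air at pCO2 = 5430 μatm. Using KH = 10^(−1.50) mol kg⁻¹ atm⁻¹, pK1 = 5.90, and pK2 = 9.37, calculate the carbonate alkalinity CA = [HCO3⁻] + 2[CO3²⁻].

[CO2*] = KH · pCO2 = 10^(−1.50) × 5430×10^-6 = 1.717×10^-4 mol/kg
α₀ = 1/(1 + K1/[H⁺] + K1K2/[H⁺]²) = 1/(1 + 10^+1.90 + 10^+0.33) = 0.01211
DIC = [CO2*]/α₀ = 1.717×10^-4 / 0.01211 = 14.18 mmol/kg
CA = (α₁ + 2α₂)·DIC = (0.9620 + 2×0.02589) × 14.18 = 14.4 mmol/kg

CA = 14.4 mmol/kg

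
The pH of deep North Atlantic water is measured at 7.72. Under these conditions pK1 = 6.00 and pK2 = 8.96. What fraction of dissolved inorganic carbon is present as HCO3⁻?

α₁ = 0.929

α₁ = 1 / (1 + [H⁺]/K1 + K2/[H⁺]) = 1 / (1 + 10^-1.72 + 10^-1.24)
   = 1 / (1 + 0.019055 + 0.057544) = 1/1.0766 = 0.9289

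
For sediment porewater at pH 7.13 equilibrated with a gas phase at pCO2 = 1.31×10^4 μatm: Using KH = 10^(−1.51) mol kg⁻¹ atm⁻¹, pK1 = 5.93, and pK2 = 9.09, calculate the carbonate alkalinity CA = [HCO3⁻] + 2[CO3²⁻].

[CO2*] = KH · pCO2 = 10^(−1.51) × 1.31×10^4×10^-6 = 4.048×10^-4 mol/kg
α₀ = 1/(1 + K1/[H⁺] + K1K2/[H⁺]²) = 1/(1 + 10^+1.20 + 10^-0.76) = 0.05875
DIC = [CO2*]/α₀ = 4.048×10^-4 / 0.05875 = 6.891 mmol/kg
CA = (α₁ + 2α₂)·DIC = (0.9310 + 2×0.01021) × 6.891 = 6.56 mmol/kg

CA = 6.56 mmol/kg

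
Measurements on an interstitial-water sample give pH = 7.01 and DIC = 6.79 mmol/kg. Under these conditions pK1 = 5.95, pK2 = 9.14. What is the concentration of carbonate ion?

α₂ = 1 / (1 + [H⁺]/K2 + [H⁺]²/(K1K2)) = 1 / (1 + 10^+2.13 + 10^+1.07)
   = 1 / (1 + 134.90 + 11.749) = 1/147.65 = 0.006773
[CO3²⁻] = α₂ × DIC = 0.006773 × 6.79 = 0.0460 mmol/kg

[CO3²⁻] = 0.0460 mmol/kg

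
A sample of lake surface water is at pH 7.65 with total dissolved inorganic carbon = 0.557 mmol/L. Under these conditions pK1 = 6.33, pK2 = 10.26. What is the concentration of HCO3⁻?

α₁ = 1 / (1 + [H⁺]/K1 + K2/[H⁺]) = 1 / (1 + 10^-1.32 + 10^-2.61)
   = 1 / (1 + 0.047863 + 0.0024547) = 1/1.0503 = 0.9521
[HCO3⁻] = α₁ × DIC = 0.9521 × 0.557 = 0.530 mmol/L

[HCO3⁻] = 0.530 mmol/L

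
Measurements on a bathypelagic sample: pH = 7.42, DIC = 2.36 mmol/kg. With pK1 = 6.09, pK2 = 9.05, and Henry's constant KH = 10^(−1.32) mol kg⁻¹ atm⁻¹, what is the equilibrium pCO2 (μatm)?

pCO2 = 2150 μatm

α₀ = 1 / (1 + K1/[H⁺] + K1K2/[H⁺]²) = 1 / (1 + 10^+1.33 + 10^-0.30)
   = 1 / (1 + 21.380 + 0.50119) = 1/22.881 = 0.04370
[CO2*] = α₀ × DIC = 0.04370 × 2.36 = 0.1031 mmol/kg
pCO2 = [CO2*]/KH = 1.031×10^-4 / 4.786×10^-2 = 2150 μatm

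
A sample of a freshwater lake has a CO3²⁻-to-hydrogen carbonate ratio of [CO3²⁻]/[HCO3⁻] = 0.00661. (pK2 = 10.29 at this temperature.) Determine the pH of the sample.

pH = 8.11

From K2 = [H⁺][CO3²⁻]/[HCO3⁻]:  pH = pK2 + log₁₀([CO3²⁻]/[HCO3⁻])
log₁₀(0.00661) = -2.180
pH = 10.29 + (-2.180) = 8.11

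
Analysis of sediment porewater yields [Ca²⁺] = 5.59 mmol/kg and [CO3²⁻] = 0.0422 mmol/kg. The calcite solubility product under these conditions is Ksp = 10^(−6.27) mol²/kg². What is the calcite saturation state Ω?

Ksp = 10^(−6.27) = 5.370×10^-7
Ω = [Ca²⁺][CO3²⁻]/Ksp = (5.59×10^-3)(0.0422×10^-3) / 5.370×10^-7 = 0.439

Ω = 0.439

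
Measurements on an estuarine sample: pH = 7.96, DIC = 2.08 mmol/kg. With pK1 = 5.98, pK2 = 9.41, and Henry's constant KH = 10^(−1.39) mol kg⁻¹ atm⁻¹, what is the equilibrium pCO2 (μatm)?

pCO2 = 511 μatm

α₀ = 1 / (1 + K1/[H⁺] + K1K2/[H⁺]²) = 1 / (1 + 10^+1.98 + 10^+0.53)
   = 1 / (1 + 95.499 + 3.3884) = 1/99.888 = 0.01001
[CO2*] = α₀ × DIC = 0.01001 × 2.08 = 0.02082 mmol/kg
pCO2 = [CO2*]/KH = 2.082×10^-5 / 4.074×10^-2 = 511 μatm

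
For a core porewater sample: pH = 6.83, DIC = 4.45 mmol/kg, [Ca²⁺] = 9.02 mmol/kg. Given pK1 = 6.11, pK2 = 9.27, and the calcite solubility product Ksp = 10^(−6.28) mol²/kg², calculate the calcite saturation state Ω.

Ω = 0.233

α₂ = 1 / (1 + [H⁺]/K2 + [H⁺]²/(K1K2)) = 1 / (1 + 10^+2.44 + 10^+1.72)
   = 1 / (1 + 275.42 + 52.481) = 1/328.90 = 0.003040
[CO3²⁻] = α₂ × DIC = 0.003040 × 4.45 = 0.01353 mmol/kg = 13.53 μmol/kg
Ksp = 10^(−6.28) = 5.248×10^-7
Ω = [Ca²⁺][CO3²⁻]/Ksp = (9.02×10^-3)(1.353×10^-5) / 5.248×10^-7 = 0.233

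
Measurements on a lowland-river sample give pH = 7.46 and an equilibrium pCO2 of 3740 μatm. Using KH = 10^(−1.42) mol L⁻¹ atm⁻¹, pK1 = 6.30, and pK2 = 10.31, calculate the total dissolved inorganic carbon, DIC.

DIC = 2.20 mmol/L

[CO2*] = KH · pCO2 = 10^(−1.42) × 3740×10^-6 = 1.422×10^-4 mol/L
α₀ = 1/(1 + K1/[H⁺] + K1K2/[H⁺]²) = 1/(1 + 10^+1.16 + 10^-1.69) = 0.06462
DIC = [CO2*]/α₀ = 1.422×10^-4 / 0.06462 = 2.20 mmol/L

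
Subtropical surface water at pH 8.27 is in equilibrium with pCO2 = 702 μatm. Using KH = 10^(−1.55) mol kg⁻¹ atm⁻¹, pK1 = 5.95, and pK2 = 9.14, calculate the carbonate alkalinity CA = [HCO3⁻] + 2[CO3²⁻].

[CO2*] = KH · pCO2 = 10^(−1.55) × 702×10^-6 = 1.979×10^-5 mol/kg
α₀ = 1/(1 + K1/[H⁺] + K1K2/[H⁺]²) = 1/(1 + 10^+2.32 + 10^+1.45) = 0.004200
DIC = [CO2*]/α₀ = 1.979×10^-5 / 0.004200 = 4.711 mmol/kg
CA = (α₁ + 2α₂)·DIC = (0.8774 + 2×0.1184) × 4.711 = 5.25 mmol/kg

CA = 5.25 mmol/kg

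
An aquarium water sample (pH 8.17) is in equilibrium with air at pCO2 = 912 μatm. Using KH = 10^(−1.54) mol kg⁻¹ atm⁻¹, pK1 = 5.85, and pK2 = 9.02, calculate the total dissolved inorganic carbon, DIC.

DIC = 6.30 mmol/kg

[CO2*] = KH · pCO2 = 10^(−1.54) × 912×10^-6 = 2.630×10^-5 mol/kg
α₀ = 1/(1 + K1/[H⁺] + K1K2/[H⁺]²) = 1/(1 + 10^+2.32 + 10^+1.47) = 0.004176
DIC = [CO2*]/α₀ = 2.630×10^-5 / 0.004176 = 6.30 mmol/kg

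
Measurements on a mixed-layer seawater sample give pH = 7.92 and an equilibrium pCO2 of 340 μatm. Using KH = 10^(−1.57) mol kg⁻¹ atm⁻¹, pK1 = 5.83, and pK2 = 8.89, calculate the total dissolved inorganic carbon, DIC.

DIC = 1.26 mmol/kg

[CO2*] = KH · pCO2 = 10^(−1.57) × 340×10^-6 = 9.151×10^-6 mol/kg
α₀ = 1/(1 + K1/[H⁺] + K1K2/[H⁺]²) = 1/(1 + 10^+2.09 + 10^+1.12) = 0.007288
DIC = [CO2*]/α₀ = 9.151×10^-6 / 0.007288 = 1.26 mmol/kg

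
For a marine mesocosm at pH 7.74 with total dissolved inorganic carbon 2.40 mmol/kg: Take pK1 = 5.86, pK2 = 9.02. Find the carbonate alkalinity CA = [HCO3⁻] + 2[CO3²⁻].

CA = [HCO3⁻] + 2[CO3²⁻] = (α₁ + 2α₂)·DIC
At pH 7.74: [H⁺]/K1 = 10^-1.88 = 0.013183, K2/[H⁺] = 10^-1.28 = 0.052481
α₁ = 1/(1 + 0.013183 + 0.052481) = 1/1.0657 = 0.9384; α₂ = α₁·K2/[H⁺] = 0.04925
α₁ + 2α₂ = 1.0369
CA = 1.0369 × 2.40 = 2.49 mmol/kg

CA = 2.49 mmol/kg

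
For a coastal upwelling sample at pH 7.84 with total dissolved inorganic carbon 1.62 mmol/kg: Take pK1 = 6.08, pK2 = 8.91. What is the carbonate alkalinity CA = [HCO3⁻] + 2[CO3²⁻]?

CA = 1.72 mmol/kg

CA = [HCO3⁻] + 2[CO3²⁻] = (α₁ + 2α₂)·DIC
At pH 7.84: [H⁺]/K1 = 10^-1.76 = 0.017378, K2/[H⁺] = 10^-1.07 = 0.085114
α₁ = 1/(1 + 0.017378 + 0.085114) = 1/1.1025 = 0.9070; α₂ = α₁·K2/[H⁺] = 0.07720
α₁ + 2α₂ = 1.0614
CA = 1.0614 × 1.62 = 1.72 mmol/kg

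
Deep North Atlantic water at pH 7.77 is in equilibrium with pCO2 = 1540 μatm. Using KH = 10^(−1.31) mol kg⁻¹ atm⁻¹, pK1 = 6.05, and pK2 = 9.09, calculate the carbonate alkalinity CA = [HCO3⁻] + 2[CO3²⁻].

CA = 4.34 mmol/kg

[CO2*] = KH · pCO2 = 10^(−1.31) × 1540×10^-6 = 7.543×10^-5 mol/kg
α₀ = 1/(1 + K1/[H⁺] + K1K2/[H⁺]²) = 1/(1 + 10^+1.72 + 10^+0.40) = 0.01786
DIC = [CO2*]/α₀ = 7.543×10^-5 / 0.01786 = 4.223 mmol/kg
CA = (α₁ + 2α₂)·DIC = (0.9373 + 2×0.04486) × 4.223 = 4.34 mmol/kg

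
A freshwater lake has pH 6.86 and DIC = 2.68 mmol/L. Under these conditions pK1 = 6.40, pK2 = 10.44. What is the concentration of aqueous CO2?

[CO2*] = 0.690 mmol/L

α₀ = 1 / (1 + K1/[H⁺] + K1K2/[H⁺]²) = 1 / (1 + 10^+0.46 + 10^-3.12)
   = 1 / (1 + 2.8840 + 0.00075858) = 1/3.8848 = 0.2574
[CO2*] = α₀ × DIC = 0.2574 × 2.68 = 0.690 mmol/L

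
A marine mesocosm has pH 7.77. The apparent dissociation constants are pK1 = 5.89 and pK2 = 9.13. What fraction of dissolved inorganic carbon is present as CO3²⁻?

α₂ = 1 / (1 + [H⁺]/K2 + [H⁺]²/(K1K2)) = 1 / (1 + 10^+1.36 + 10^-0.52)
   = 1 / (1 + 22.909 + 0.30200) = 1/24.211 = 0.04130

α₂ = 0.0413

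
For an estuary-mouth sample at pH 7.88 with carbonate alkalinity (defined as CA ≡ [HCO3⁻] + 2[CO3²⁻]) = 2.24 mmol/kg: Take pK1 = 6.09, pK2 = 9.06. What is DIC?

CA = [HCO3⁻] + 2[CO3²⁻] = (α₁ + 2α₂)·DIC
At pH 7.88: [H⁺]/K1 = 10^-1.79 = 0.016218, K2/[H⁺] = 10^-1.18 = 0.066069
α₁ = 1/(1 + 0.016218 + 0.066069) = 1/1.0823 = 0.9240; α₂ = α₁·K2/[H⁺] = 0.06105
α₁ + 2α₂ = 1.0461
DIC = CA / (α₁ + 2α₂) = 2.24 / 1.0461 = 2.14 mmol/kg

DIC = 2.14 mmol/kg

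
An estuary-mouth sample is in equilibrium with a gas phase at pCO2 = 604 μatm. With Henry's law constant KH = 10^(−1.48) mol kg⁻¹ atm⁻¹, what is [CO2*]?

[CO2*] = 20.0 μmol/kg

KH = 10^(−1.48) = 3.311×10^-2 mol kg⁻¹ atm⁻¹
[CO2*] = KH · pCO2 = 3.311×10^-2 × 604×10^-6 atm = 2.00×10^-5 mol/kg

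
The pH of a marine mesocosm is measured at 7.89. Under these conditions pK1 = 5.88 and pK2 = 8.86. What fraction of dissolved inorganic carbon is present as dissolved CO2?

α₀ = 0.00875

α₀ = 1 / (1 + K1/[H⁺] + K1K2/[H⁺]²) = 1 / (1 + 10^+2.01 + 10^+1.04)
   = 1 / (1 + 102.33 + 10.965) = 1/114.29 = 0.008749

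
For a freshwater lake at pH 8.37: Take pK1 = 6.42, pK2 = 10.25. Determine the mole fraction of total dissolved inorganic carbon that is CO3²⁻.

α₂ = 1 / (1 + [H⁺]/K2 + [H⁺]²/(K1K2)) = 1 / (1 + 10^+1.88 + 10^-0.07)
   = 1 / (1 + 75.858 + 0.85114) = 1/77.709 = 0.01287

α₂ = 0.0129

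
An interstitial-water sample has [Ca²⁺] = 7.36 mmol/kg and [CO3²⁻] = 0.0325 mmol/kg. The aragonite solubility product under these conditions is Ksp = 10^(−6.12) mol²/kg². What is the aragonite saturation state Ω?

Ω = 0.315

Ksp = 10^(−6.12) = 7.586×10^-7
Ω = [Ca²⁺][CO3²⁻]/Ksp = (7.36×10^-3)(0.0325×10^-3) / 7.586×10^-7 = 0.315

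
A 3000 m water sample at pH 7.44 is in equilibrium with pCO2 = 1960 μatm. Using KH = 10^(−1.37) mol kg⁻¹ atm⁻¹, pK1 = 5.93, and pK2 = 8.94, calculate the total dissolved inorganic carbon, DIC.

DIC = 2.87 mmol/kg

[CO2*] = KH · pCO2 = 10^(−1.37) × 1960×10^-6 = 8.361×10^-5 mol/kg
α₀ = 1/(1 + K1/[H⁺] + K1K2/[H⁺]²) = 1/(1 + 10^+1.51 + 10^+0.01) = 0.02908
DIC = [CO2*]/α₀ = 8.361×10^-5 / 0.02908 = 2.87 mmol/kg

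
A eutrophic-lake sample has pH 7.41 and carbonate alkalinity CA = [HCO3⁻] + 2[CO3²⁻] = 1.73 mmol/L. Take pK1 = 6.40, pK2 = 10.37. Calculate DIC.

DIC = 1.90 mmol/L

CA = [HCO3⁻] + 2[CO3²⁻] = (α₁ + 2α₂)·DIC
At pH 7.41: [H⁺]/K1 = 10^-1.01 = 0.097724, K2/[H⁺] = 10^-2.96 = 0.0010965
α₁ = 1/(1 + 0.097724 + 0.0010965) = 1/1.0988 = 0.9101; α₂ = α₁·K2/[H⁺] = 0.0009979
α₁ + 2α₂ = 0.9121
DIC = CA / (α₁ + 2α₂) = 1.73 / 0.9121 = 1.90 mmol/L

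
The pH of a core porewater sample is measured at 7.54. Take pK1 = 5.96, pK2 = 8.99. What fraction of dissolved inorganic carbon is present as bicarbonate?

α₁ = 0.942

α₁ = 1 / (1 + [H⁺]/K1 + K2/[H⁺]) = 1 / (1 + 10^-1.58 + 10^-1.45)
   = 1 / (1 + 0.026303 + 0.035481) = 1/1.0618 = 0.9418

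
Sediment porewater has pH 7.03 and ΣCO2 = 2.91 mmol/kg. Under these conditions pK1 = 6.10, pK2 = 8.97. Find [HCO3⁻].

[HCO3⁻] = 2.58 mmol/kg

α₁ = 1 / (1 + [H⁺]/K1 + K2/[H⁺]) = 1 / (1 + 10^-0.93 + 10^-1.94)
   = 1 / (1 + 0.11749 + 0.011482) = 1/1.1290 = 0.8858
[HCO3⁻] = α₁ × DIC = 0.8858 × 2.91 = 2.58 mmol/kg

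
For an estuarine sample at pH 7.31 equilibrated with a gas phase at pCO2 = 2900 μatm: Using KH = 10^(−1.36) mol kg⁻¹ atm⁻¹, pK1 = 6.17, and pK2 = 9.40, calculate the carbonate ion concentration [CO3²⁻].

[CO3²⁻] = 14.2 μmol/kg

[CO2*] = KH · pCO2 = 10^(−1.36) × 2900×10^-6 = 1.266×10^-4 mol/kg
α₀ = 1/(1 + K1/[H⁺] + K1K2/[H⁺]²) = 1/(1 + 10^+1.14 + 10^-0.95) = 0.06704
DIC = [CO2*]/α₀ = 1.266×10^-4 / 0.06704 = 1.888 mmol/kg
[CO3²⁻] = α₂·DIC; α₂ = 0.007522, so [CO3²⁻] = 0.007522 × 1.888 = 0.0142 mmol/kg = 14.2 μmol/kg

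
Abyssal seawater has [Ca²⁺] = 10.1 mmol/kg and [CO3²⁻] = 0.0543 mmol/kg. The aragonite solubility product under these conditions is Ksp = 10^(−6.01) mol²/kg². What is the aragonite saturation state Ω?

Ω = 0.561

Ksp = 10^(−6.01) = 9.772×10^-7
Ω = [Ca²⁺][CO3²⁻]/Ksp = (10.1×10^-3)(0.0543×10^-3) / 9.772×10^-7 = 0.561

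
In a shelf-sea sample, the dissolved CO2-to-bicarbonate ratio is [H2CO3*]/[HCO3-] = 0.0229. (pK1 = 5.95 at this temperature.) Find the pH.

pH = 7.59

From K1 = [H⁺][HCO3-]/[H2CO3*]:  pH = pK1 − log₁₀([H2CO3*]/[HCO3-])
log₁₀(0.0229) = -1.640
pH = 5.95 − (-1.640) = 7.59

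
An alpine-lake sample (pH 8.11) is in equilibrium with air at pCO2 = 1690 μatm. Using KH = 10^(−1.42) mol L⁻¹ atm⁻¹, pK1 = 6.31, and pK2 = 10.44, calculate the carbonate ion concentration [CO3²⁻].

[CO2*] = KH · pCO2 = 10^(−1.42) × 1690×10^-6 = 6.425×10^-5 mol/L
α₀ = 1/(1 + K1/[H⁺] + K1K2/[H⁺]²) = 1/(1 + 10^+1.80 + 10^-0.53) = 0.01553
DIC = [CO2*]/α₀ = 6.425×10^-5 / 0.01553 = 4.137 mmol/L
[CO3²⁻] = α₂·DIC; α₂ = 0.004583, so [CO3²⁻] = 0.004583 × 4.137 = 0.0190 mmol/L = 19.0 μmol/L

[CO3²⁻] = 19.0 μmol/L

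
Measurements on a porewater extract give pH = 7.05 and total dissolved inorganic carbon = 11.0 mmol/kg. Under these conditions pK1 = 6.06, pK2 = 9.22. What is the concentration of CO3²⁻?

α₂ = 1 / (1 + [H⁺]/K2 + [H⁺]²/(K1K2)) = 1 / (1 + 10^+2.17 + 10^+1.18)
   = 1 / (1 + 147.91 + 15.136) = 1/164.05 = 0.006096
[CO3²⁻] = α₂ × DIC = 0.006096 × 11.0 = 0.0671 mmol/kg

[CO3²⁻] = 0.0671 mmol/kg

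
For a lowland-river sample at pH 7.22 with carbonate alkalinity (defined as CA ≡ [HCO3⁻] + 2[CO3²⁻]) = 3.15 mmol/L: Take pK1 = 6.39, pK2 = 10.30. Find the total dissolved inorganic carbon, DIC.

DIC = 3.61 mmol/L

CA = [HCO3⁻] + 2[CO3²⁻] = (α₁ + 2α₂)·DIC
At pH 7.22: [H⁺]/K1 = 10^-0.83 = 0.14791, K2/[H⁺] = 10^-3.08 = 0.00083176
α₁ = 1/(1 + 0.14791 + 0.00083176) = 1/1.1487 = 0.8705; α₂ = α₁·K2/[H⁺] = 0.0007241
α₁ + 2α₂ = 0.8720
DIC = CA / (α₁ + 2α₂) = 3.15 / 0.8720 = 3.61 mmol/L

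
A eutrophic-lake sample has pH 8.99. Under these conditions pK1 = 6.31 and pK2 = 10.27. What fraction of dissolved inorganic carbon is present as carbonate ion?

α₂ = 0.0498

α₂ = 1 / (1 + [H⁺]/K2 + [H⁺]²/(K1K2)) = 1 / (1 + 10^+1.28 + 10^-1.40)
   = 1 / (1 + 19.055 + 0.039811) = 1/20.094 = 0.04977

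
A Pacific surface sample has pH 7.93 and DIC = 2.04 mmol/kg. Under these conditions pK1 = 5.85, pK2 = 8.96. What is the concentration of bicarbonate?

α₁ = 1 / (1 + [H⁺]/K1 + K2/[H⁺]) = 1 / (1 + 10^-2.08 + 10^-1.03)
   = 1 / (1 + 0.0083176 + 0.093325) = 1/1.1016 = 0.9077
[HCO3⁻] = α₁ × DIC = 0.9077 × 2.04 = 1.85 mmol/kg

[HCO3⁻] = 1.85 mmol/kg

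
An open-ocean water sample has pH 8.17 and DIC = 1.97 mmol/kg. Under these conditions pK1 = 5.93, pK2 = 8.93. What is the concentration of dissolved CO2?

[CO2*] = 9.61 μmol/kg

α₀ = 1 / (1 + K1/[H⁺] + K1K2/[H⁺]²) = 1 / (1 + 10^+2.24 + 10^+1.48)
   = 1 / (1 + 173.78 + 30.200) = 1/204.98 = 0.004879
[CO2*] = α₀ × DIC = 0.004879 × 1.97 = 0.00961 mmol/kg = 9.61 μmol/kg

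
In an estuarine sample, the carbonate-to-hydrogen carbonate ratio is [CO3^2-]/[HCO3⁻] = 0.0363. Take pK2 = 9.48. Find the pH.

From K2 = [H⁺][CO3^2-]/[HCO3⁻]:  pH = pK2 + log₁₀([CO3^2-]/[HCO3⁻])
log₁₀(0.0363) = -1.440
pH = 9.48 + (-1.440) = 8.04

pH = 8.04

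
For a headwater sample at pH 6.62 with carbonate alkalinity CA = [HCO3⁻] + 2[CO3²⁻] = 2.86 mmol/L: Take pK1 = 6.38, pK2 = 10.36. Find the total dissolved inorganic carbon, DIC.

CA = [HCO3⁻] + 2[CO3²⁻] = (α₁ + 2α₂)·DIC
At pH 6.62: [H⁺]/K1 = 10^-0.24 = 0.57544, K2/[H⁺] = 10^-3.74 = 0.00018197
α₁ = 1/(1 + 0.57544 + 0.00018197) = 1/1.5756 = 0.6347; α₂ = α₁·K2/[H⁺] = 0.0001155
α₁ + 2α₂ = 0.6349
DIC = CA / (α₁ + 2α₂) = 2.86 / 0.6349 = 4.50 mmol/L

DIC = 4.50 mmol/L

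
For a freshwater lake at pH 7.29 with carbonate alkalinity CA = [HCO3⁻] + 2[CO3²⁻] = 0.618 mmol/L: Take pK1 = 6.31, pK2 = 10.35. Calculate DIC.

CA = [HCO3⁻] + 2[CO3²⁻] = (α₁ + 2α₂)·DIC
At pH 7.29: [H⁺]/K1 = 10^-0.98 = 0.10471, K2/[H⁺] = 10^-3.06 = 0.00087096
α₁ = 1/(1 + 0.10471 + 0.00087096) = 1/1.1056 = 0.9045; α₂ = α₁·K2/[H⁺] = 0.0007878
α₁ + 2α₂ = 0.9061
DIC = CA / (α₁ + 2α₂) = 0.618 / 0.9061 = 0.682 mmol/L

DIC = 0.682 mmol/L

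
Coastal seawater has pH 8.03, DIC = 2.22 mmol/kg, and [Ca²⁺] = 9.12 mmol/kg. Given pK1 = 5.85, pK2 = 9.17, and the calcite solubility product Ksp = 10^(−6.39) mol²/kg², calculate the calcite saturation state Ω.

α₂ = 1 / (1 + [H⁺]/K2 + [H⁺]²/(K1K2)) = 1 / (1 + 10^+1.14 + 10^-1.04)
   = 1 / (1 + 13.804 + 0.091201) = 1/14.895 = 0.06714
[CO3²⁻] = α₂ × DIC = 0.06714 × 2.22 = 0.1490 mmol/kg
Ksp = 10^(−6.39) = 4.074×10^-7
Ω = [Ca²⁺][CO3²⁻]/Ksp = (9.12×10^-3)(1.490×10^-4) / 4.074×10^-7 = 3.34

Ω = 3.34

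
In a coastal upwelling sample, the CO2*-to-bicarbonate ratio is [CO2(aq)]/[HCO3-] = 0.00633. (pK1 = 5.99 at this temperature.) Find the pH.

From K1 = [H⁺][HCO3-]/[CO2(aq)]:  pH = pK1 − log₁₀([CO2(aq)]/[HCO3-])
log₁₀(0.00633) = -2.199
pH = 5.99 − (-2.199) = 8.19

pH = 8.19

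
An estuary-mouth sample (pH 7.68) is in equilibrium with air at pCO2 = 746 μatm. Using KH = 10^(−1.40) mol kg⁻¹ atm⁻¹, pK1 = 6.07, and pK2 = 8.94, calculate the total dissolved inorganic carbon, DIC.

DIC = 1.31 mmol/kg

[CO2*] = KH · pCO2 = 10^(−1.40) × 746×10^-6 = 2.970×10^-5 mol/kg
α₀ = 1/(1 + K1/[H⁺] + K1K2/[H⁺]²) = 1/(1 + 10^+1.61 + 10^+0.35) = 0.02274
DIC = [CO2*]/α₀ = 2.970×10^-5 / 0.02274 = 1.31 mmol/kg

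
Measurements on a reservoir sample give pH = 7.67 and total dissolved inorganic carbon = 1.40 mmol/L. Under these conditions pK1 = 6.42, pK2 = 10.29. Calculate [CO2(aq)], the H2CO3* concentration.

[CO2*] = 0.0744 mmol/L

α₀ = 1 / (1 + K1/[H⁺] + K1K2/[H⁺]²) = 1 / (1 + 10^+1.25 + 10^-1.37)
   = 1 / (1 + 17.783 + 0.042658) = 1/18.825 = 0.05312
[CO2*] = α₀ × DIC = 0.05312 × 1.40 = 0.0744 mmol/L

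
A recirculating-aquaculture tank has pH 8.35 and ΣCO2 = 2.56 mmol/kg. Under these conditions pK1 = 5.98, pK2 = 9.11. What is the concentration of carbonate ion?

α₂ = 1 / (1 + [H⁺]/K2 + [H⁺]²/(K1K2)) = 1 / (1 + 10^+0.76 + 10^-1.61)
   = 1 / (1 + 5.7544 + 0.024547) = 1/6.7789 = 0.1475
[CO3²⁻] = α₂ × DIC = 0.1475 × 2.56 = 0.378 mmol/kg

[CO3²⁻] = 0.378 mmol/kg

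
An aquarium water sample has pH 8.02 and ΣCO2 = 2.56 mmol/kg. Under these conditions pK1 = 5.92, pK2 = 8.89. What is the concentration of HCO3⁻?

α₁ = 1 / (1 + [H⁺]/K1 + K2/[H⁺]) = 1 / (1 + 10^-2.10 + 10^-0.87)
   = 1 / (1 + 0.0079433 + 0.13490) = 1/1.1428 = 0.8750
[HCO3⁻] = α₁ × DIC = 0.8750 × 2.56 = 2.24 mmol/kg

[HCO3⁻] = 2.24 mmol/kg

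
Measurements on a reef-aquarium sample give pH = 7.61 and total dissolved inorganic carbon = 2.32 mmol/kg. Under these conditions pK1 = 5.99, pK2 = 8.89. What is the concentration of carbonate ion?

α₂ = 1 / (1 + [H⁺]/K2 + [H⁺]²/(K1K2)) = 1 / (1 + 10^+1.28 + 10^-0.34)
   = 1 / (1 + 19.055 + 0.45709) = 1/20.512 = 0.04875
[CO3²⁻] = α₂ × DIC = 0.04875 × 2.32 = 0.113 mmol/kg

[CO3²⁻] = 0.113 mmol/kg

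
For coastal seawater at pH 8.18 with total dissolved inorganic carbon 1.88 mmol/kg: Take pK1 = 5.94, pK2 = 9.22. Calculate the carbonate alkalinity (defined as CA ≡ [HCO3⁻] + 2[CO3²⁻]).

CA = [HCO3⁻] + 2[CO3²⁻] = (α₁ + 2α₂)·DIC
At pH 8.18: [H⁺]/K1 = 10^-2.24 = 0.0057544, K2/[H⁺] = 10^-1.04 = 0.091201
α₁ = 1/(1 + 0.0057544 + 0.091201) = 1/1.0970 = 0.9116; α₂ = α₁·K2/[H⁺] = 0.08314
α₁ + 2α₂ = 1.0779
CA = 1.0779 × 1.88 = 2.03 mmol/kg

CA = 2.03 mmol/kg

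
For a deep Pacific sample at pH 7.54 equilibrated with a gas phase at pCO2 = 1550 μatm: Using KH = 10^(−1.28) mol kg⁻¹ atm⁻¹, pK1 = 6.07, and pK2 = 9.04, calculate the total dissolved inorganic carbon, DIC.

DIC = 2.56 mmol/kg

[CO2*] = KH · pCO2 = 10^(−1.28) × 1550×10^-6 = 8.135×10^-5 mol/kg
α₀ = 1/(1 + K1/[H⁺] + K1K2/[H⁺]²) = 1/(1 + 10^+1.47 + 10^-0.03) = 0.03180
DIC = [CO2*]/α₀ = 8.135×10^-5 / 0.03180 = 2.56 mmol/kg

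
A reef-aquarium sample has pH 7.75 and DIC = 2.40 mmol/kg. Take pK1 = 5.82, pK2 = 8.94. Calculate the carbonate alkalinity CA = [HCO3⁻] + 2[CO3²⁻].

CA = 2.52 mmol/kg

CA = [HCO3⁻] + 2[CO3²⁻] = (α₁ + 2α₂)·DIC
At pH 7.75: [H⁺]/K1 = 10^-1.93 = 0.011749, K2/[H⁺] = 10^-1.19 = 0.064565
α₁ = 1/(1 + 0.011749 + 0.064565) = 1/1.0763 = 0.9291; α₂ = α₁·K2/[H⁺] = 0.05999
α₁ + 2α₂ = 1.0491
CA = 1.0491 × 2.40 = 2.52 mmol/kg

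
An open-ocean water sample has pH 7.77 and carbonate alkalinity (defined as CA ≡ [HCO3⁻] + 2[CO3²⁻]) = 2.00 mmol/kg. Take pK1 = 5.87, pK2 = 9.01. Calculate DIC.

DIC = 1.92 mmol/kg

CA = [HCO3⁻] + 2[CO3²⁻] = (α₁ + 2α₂)·DIC
At pH 7.77: [H⁺]/K1 = 10^-1.90 = 0.012589, K2/[H⁺] = 10^-1.24 = 0.057544
α₁ = 1/(1 + 0.012589 + 0.057544) = 1/1.0701 = 0.9345; α₂ = α₁·K2/[H⁺] = 0.05377
α₁ + 2α₂ = 1.0420
DIC = CA / (α₁ + 2α₂) = 2.00 / 1.0420 = 1.92 mmol/kg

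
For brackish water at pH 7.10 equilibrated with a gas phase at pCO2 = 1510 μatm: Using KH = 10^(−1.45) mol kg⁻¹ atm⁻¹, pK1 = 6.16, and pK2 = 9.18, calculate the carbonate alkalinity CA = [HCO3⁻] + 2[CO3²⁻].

CA = 0.474 mmol/kg

[CO2*] = KH · pCO2 = 10^(−1.45) × 1510×10^-6 = 5.358×10^-5 mol/kg
α₀ = 1/(1 + K1/[H⁺] + K1K2/[H⁺]²) = 1/(1 + 10^+0.94 + 10^-1.14) = 0.1022
DIC = [CO2*]/α₀ = 5.358×10^-5 / 0.1022 = 0.5241 mmol/kg
CA = (α₁ + 2α₂)·DIC = (0.8904 + 2×0.007406) × 0.5241 = 0.474 mmol/kg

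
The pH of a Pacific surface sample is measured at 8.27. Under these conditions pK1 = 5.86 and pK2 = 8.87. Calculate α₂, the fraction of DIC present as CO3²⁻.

α₂ = 1 / (1 + [H⁺]/K2 + [H⁺]²/(K1K2)) = 1 / (1 + 10^+0.60 + 10^-1.81)
   = 1 / (1 + 3.9811 + 0.015488) = 1/4.9966 = 0.2001

α₂ = 0.200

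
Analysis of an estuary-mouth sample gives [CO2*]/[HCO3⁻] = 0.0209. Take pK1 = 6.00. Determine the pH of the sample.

From K1 = [H⁺][HCO3⁻]/[CO2*]:  pH = pK1 − log₁₀([CO2*]/[HCO3⁻])
log₁₀(0.0209) = -1.680
pH = 6.00 − (-1.680) = 7.68

pH = 7.68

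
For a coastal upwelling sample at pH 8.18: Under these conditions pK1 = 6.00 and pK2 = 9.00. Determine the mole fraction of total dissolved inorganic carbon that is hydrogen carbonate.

α₁ = 0.864

α₁ = 1 / (1 + [H⁺]/K1 + K2/[H⁺]) = 1 / (1 + 10^-2.18 + 10^-0.82)
   = 1 / (1 + 0.0066069 + 0.15136) = 1/1.1580 = 0.8636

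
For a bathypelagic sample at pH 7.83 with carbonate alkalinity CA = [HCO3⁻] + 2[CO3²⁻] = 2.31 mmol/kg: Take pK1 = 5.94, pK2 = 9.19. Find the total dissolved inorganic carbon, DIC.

DIC = 2.24 mmol/kg

CA = [HCO3⁻] + 2[CO3²⁻] = (α₁ + 2α₂)·DIC
At pH 7.83: [H⁺]/K1 = 10^-1.89 = 0.012882, K2/[H⁺] = 10^-1.36 = 0.043652
α₁ = 1/(1 + 0.012882 + 0.043652) = 1/1.0565 = 0.9465; α₂ = α₁·K2/[H⁺] = 0.04132
α₁ + 2α₂ = 1.0291
DIC = CA / (α₁ + 2α₂) = 2.31 / 1.0291 = 2.24 mmol/kg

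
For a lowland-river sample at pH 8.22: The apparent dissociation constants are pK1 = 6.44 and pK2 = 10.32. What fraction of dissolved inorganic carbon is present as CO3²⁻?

α₂ = 0.00775

α₂ = 1 / (1 + [H⁺]/K2 + [H⁺]²/(K1K2)) = 1 / (1 + 10^+2.10 + 10^+0.32)
   = 1 / (1 + 125.89 + 2.0893) = 1/128.98 = 0.007753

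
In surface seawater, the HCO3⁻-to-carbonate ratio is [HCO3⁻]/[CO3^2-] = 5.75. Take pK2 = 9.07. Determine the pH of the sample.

pH = 8.31

From K2 = [H⁺][CO3^2-]/[HCO3⁻]:  pH = pK2 − log₁₀([HCO3⁻]/[CO3^2-])
log₁₀(5.75) = +0.760
pH = 9.07 − (+0.760) = 8.31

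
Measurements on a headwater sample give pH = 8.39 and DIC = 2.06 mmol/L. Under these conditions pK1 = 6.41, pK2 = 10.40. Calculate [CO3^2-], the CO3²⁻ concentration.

[CO3²⁻] = 19.7 μmol/L

α₂ = 1 / (1 + [H⁺]/K2 + [H⁺]²/(K1K2)) = 1 / (1 + 10^+2.01 + 10^+0.03)
   = 1 / (1 + 102.33 + 1.0715) = 1/104.40 = 0.009578
[CO3²⁻] = α₂ × DIC = 0.009578 × 2.06 = 0.0197 mmol/L = 19.7 μmol/L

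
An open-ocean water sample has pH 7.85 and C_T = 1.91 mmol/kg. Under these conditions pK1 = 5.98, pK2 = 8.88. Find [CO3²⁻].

α₂ = 1 / (1 + [H⁺]/K2 + [H⁺]²/(K1K2)) = 1 / (1 + 10^+1.03 + 10^-0.84)
   = 1 / (1 + 10.715 + 0.14454) = 1/11.860 = 0.08432
[CO3²⁻] = α₂ × DIC = 0.08432 × 1.91 = 0.161 mmol/kg

[CO3²⁻] = 0.161 mmol/kg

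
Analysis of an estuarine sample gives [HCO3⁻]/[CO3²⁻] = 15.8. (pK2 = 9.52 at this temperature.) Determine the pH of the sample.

pH = 8.32

From K2 = [H⁺][CO3²⁻]/[HCO3⁻]:  pH = pK2 − log₁₀([HCO3⁻]/[CO3²⁻])
log₁₀(15.8) = +1.199
pH = 9.52 − (+1.199) = 8.32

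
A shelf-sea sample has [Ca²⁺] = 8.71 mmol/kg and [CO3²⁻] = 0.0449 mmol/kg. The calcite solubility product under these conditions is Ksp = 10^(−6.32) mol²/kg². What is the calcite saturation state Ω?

Ω = 0.817

Ksp = 10^(−6.32) = 4.786×10^-7
Ω = [Ca²⁺][CO3²⁻]/Ksp = (8.71×10^-3)(0.0449×10^-3) / 4.786×10^-7 = 0.817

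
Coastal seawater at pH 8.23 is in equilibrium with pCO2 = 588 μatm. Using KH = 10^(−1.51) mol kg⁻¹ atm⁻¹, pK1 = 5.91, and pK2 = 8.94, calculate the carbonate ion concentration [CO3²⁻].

[CO3²⁻] = 0.740 mmol/kg

[CO2*] = KH · pCO2 = 10^(−1.51) × 588×10^-6 = 1.817×10^-5 mol/kg
α₀ = 1/(1 + K1/[H⁺] + K1K2/[H⁺]²) = 1/(1 + 10^+2.32 + 10^+1.61) = 0.003989
DIC = [CO2*]/α₀ = 1.817×10^-5 / 0.003989 = 4.555 mmol/kg
[CO3²⁻] = α₂·DIC; α₂ = 0.1625, so [CO3²⁻] = 0.1625 × 4.555 = 0.740 mmol/kg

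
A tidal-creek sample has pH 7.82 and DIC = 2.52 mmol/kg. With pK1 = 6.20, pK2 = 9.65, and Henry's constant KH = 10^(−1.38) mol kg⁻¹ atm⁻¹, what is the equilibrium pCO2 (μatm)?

α₀ = 1 / (1 + K1/[H⁺] + K1K2/[H⁺]²) = 1 / (1 + 10^+1.62 + 10^-0.21)
   = 1 / (1 + 41.687 + 0.61660) = 1/43.304 = 0.02309
[CO2*] = α₀ × DIC = 0.02309 × 2.52 = 0.05819 mmol/kg
pCO2 = [CO2*]/KH = 5.819×10^-5 / 4.169×10^-2 = 1400 μatm

pCO2 = 1400 μatm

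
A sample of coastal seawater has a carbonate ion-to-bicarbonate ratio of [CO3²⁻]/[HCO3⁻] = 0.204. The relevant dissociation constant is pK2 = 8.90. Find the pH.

From K2 = [H⁺][CO3²⁻]/[HCO3⁻]:  pH = pK2 + log₁₀([CO3²⁻]/[HCO3⁻])
log₁₀(0.204) = -0.690
pH = 8.90 + (-0.690) = 8.21

pH = 8.21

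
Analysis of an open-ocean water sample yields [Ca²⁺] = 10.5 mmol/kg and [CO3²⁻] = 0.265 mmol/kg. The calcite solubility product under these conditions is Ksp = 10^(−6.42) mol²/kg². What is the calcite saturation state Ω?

Ω = 7.32

Ksp = 10^(−6.42) = 3.802×10^-7
Ω = [Ca²⁺][CO3²⁻]/Ksp = (10.5×10^-3)(0.265×10^-3) / 3.802×10^-7 = 7.32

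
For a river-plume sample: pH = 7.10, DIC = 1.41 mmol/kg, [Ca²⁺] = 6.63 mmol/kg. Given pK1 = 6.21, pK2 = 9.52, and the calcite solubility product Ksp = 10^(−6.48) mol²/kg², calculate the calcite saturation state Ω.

α₂ = 1 / (1 + [H⁺]/K2 + [H⁺]²/(K1K2)) = 1 / (1 + 10^+2.42 + 10^+1.53)
   = 1 / (1 + 263.03 + 33.884) = 1/297.91 = 0.003357
[CO3²⁻] = α₂ × DIC = 0.003357 × 1.41 = 0.004733 mmol/kg = 4.733 μmol/kg
Ksp = 10^(−6.48) = 3.311×10^-7
Ω = [Ca²⁺][CO3²⁻]/Ksp = (6.63×10^-3)(4.733×10^-6) / 3.311×10^-7 = 0.0948

Ω = 0.0948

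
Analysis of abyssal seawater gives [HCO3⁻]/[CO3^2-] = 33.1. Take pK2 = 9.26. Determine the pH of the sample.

pH = 7.74

From K2 = [H⁺][CO3^2-]/[HCO3⁻]:  pH = pK2 − log₁₀([HCO3⁻]/[CO3^2-])
log₁₀(33.1) = +1.520
pH = 9.26 − (+1.520) = 7.74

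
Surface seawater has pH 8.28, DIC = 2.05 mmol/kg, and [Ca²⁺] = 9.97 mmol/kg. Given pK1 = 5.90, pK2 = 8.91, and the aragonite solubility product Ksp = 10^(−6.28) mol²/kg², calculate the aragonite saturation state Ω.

α₂ = 1 / (1 + [H⁺]/K2 + [H⁺]²/(K1K2)) = 1 / (1 + 10^+0.63 + 10^-1.75)
   = 1 / (1 + 4.2658 + 0.017783) = 1/5.2836 = 0.1893
[CO3²⁻] = α₂ × DIC = 0.1893 × 2.05 = 0.3880 mmol/kg
Ksp = 10^(−6.28) = 5.248×10^-7
Ω = [Ca²⁺][CO3²⁻]/Ksp = (9.97×10^-3)(3.880×10^-4) / 5.248×10^-7 = 7.37

Ω = 7.37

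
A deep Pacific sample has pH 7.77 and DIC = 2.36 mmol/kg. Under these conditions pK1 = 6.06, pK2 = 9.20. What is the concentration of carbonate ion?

[CO3²⁻] = 0.0830 mmol/kg

α₂ = 1 / (1 + [H⁺]/K2 + [H⁺]²/(K1K2)) = 1 / (1 + 10^+1.43 + 10^-0.28)
   = 1 / (1 + 26.915 + 0.52481) = 1/28.440 = 0.03516
[CO3²⁻] = α₂ × DIC = 0.03516 × 2.36 = 0.0830 mmol/kg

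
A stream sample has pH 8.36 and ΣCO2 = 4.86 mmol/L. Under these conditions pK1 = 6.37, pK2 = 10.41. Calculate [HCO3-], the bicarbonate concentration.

[HCO3⁻] = 4.77 mmol/L

α₁ = 1 / (1 + [H⁺]/K1 + K2/[H⁺]) = 1 / (1 + 10^-1.99 + 10^-2.05)
   = 1 / (1 + 0.010233 + 0.0089125) = 1/1.0191 = 0.9812
[HCO3⁻] = α₁ × DIC = 0.9812 × 4.86 = 4.77 mmol/L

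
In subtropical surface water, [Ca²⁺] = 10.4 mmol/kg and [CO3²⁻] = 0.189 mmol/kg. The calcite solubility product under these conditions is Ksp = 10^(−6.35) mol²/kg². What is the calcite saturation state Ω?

Ω = 4.40

Ksp = 10^(−6.35) = 4.467×10^-7
Ω = [Ca²⁺][CO3²⁻]/Ksp = (10.4×10^-3)(0.189×10^-3) / 4.467×10^-7 = 4.40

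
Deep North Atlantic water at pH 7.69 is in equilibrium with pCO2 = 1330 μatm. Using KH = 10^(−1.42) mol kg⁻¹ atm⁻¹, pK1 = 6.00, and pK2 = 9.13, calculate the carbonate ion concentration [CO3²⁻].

[CO3²⁻] = 0.0899 mmol/kg

[CO2*] = KH · pCO2 = 10^(−1.42) × 1330×10^-6 = 5.057×10^-5 mol/kg
α₀ = 1/(1 + K1/[H⁺] + K1K2/[H⁺]²) = 1/(1 + 10^+1.69 + 10^+0.25) = 0.01932
DIC = [CO2*]/α₀ = 5.057×10^-5 / 0.01932 = 2.617 mmol/kg
[CO3²⁻] = α₂·DIC; α₂ = 0.03436, so [CO3²⁻] = 0.03436 × 2.617 = 0.0899 mmol/kg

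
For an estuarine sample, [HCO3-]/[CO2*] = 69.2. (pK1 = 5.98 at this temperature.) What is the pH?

From K1 = [H⁺][HCO3-]/[CO2*]:  pH = pK1 + log₁₀([HCO3-]/[CO2*])
log₁₀(69.2) = +1.840
pH = 5.98 + (+1.840) = 7.82

pH = 7.82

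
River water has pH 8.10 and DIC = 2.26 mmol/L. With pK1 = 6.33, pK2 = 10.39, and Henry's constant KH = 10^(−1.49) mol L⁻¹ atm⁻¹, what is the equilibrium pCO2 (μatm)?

α₀ = 1 / (1 + K1/[H⁺] + K1K2/[H⁺]²) = 1 / (1 + 10^+1.77 + 10^-0.52)
   = 1 / (1 + 58.884 + 0.30200) = 1/60.186 = 0.01662
[CO2*] = α₀ × DIC = 0.01662 × 2.26 = 0.03755 mmol/L
pCO2 = [CO2*]/KH = 3.755×10^-5 / 3.236×10^-2 = 1160 μatm

pCO2 = 1160 μatm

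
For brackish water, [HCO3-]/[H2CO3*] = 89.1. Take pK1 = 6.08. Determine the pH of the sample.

pH = 8.03

From K1 = [H⁺][HCO3-]/[H2CO3*]:  pH = pK1 + log₁₀([HCO3-]/[H2CO3*])
log₁₀(89.1) = +1.950
pH = 6.08 + (+1.950) = 8.03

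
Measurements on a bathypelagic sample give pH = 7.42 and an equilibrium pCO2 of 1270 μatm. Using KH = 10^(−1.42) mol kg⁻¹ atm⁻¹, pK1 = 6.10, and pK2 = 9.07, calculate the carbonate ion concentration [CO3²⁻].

[CO3²⁻] = 0.0226 mmol/kg

[CO2*] = KH · pCO2 = 10^(−1.42) × 1270×10^-6 = 4.828×10^-5 mol/kg
α₀ = 1/(1 + K1/[H⁺] + K1K2/[H⁺]²) = 1/(1 + 10^+1.32 + 10^-0.33) = 0.04472
DIC = [CO2*]/α₀ = 4.828×10^-5 / 0.04472 = 1.080 mmol/kg
[CO3²⁻] = α₂·DIC; α₂ = 0.02092, so [CO3²⁻] = 0.02092 × 1.080 = 0.0226 mmol/kg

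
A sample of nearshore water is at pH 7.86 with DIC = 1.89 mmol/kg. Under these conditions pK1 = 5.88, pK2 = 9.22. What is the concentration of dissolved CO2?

[CO2*] = 18.8 μmol/kg

α₀ = 1 / (1 + K1/[H⁺] + K1K2/[H⁺]²) = 1 / (1 + 10^+1.98 + 10^+0.62)
   = 1 / (1 + 95.499 + 4.1687) = 1/100.67 = 0.009934
[CO2*] = α₀ × DIC = 0.009934 × 1.89 = 0.0188 mmol/kg = 18.8 μmol/kg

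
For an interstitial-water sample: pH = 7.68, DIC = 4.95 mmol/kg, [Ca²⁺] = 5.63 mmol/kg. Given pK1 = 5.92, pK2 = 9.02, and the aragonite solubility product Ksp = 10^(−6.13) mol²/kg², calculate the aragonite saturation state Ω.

α₂ = 1 / (1 + [H⁺]/K2 + [H⁺]²/(K1K2)) = 1 / (1 + 10^+1.34 + 10^-0.42)
   = 1 / (1 + 21.878 + 0.38019) = 1/23.258 = 0.04300
[CO3²⁻] = α₂ × DIC = 0.04300 × 4.95 = 0.2128 mmol/kg
Ksp = 10^(−6.13) = 7.413×10^-7
Ω = [Ca²⁺][CO3²⁻]/Ksp = (5.63×10^-3)(2.128×10^-4) / 7.413×10^-7 = 1.62

Ω = 1.62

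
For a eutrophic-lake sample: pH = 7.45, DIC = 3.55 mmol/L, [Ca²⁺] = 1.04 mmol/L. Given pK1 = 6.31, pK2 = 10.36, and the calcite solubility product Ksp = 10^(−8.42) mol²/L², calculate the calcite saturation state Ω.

Ω = 1.11

α₂ = 1 / (1 + [H⁺]/K2 + [H⁺]²/(K1K2)) = 1 / (1 + 10^+2.91 + 10^+1.77)
   = 1 / (1 + 812.83 + 58.884) = 1/872.71 = 0.001146
[CO3²⁻] = α₂ × DIC = 0.001146 × 3.55 = 0.004068 mmol/L = 4.068 μmol/L
Ksp = 10^(−8.42) = 3.802×10^-9
Ω = [Ca²⁺][CO3²⁻]/Ksp = (1.04×10^-3)(4.068×10^-6) / 3.802×10^-9 = 1.11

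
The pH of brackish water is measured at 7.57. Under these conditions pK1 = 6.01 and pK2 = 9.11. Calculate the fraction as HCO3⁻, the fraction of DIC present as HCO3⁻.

α₁ = 1 / (1 + [H⁺]/K1 + K2/[H⁺]) = 1 / (1 + 10^-1.56 + 10^-1.54)
   = 1 / (1 + 0.027542 + 0.028840) = 1/1.0564 = 0.9466

α₁ = 0.947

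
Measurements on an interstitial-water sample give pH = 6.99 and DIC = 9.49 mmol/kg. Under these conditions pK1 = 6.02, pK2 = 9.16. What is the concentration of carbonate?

[CO3²⁻] = 0.0576 mmol/kg

α₂ = 1 / (1 + [H⁺]/K2 + [H⁺]²/(K1K2)) = 1 / (1 + 10^+2.17 + 10^+1.20)
   = 1 / (1 + 147.91 + 15.849) = 1/164.76 = 0.006069
[CO3²⁻] = α₂ × DIC = 0.006069 × 9.49 = 0.0576 mmol/kg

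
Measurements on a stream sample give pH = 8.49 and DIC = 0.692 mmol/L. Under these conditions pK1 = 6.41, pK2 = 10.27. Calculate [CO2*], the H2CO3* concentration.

α₀ = 1 / (1 + K1/[H⁺] + K1K2/[H⁺]²) = 1 / (1 + 10^+2.08 + 10^+0.30)
   = 1 / (1 + 120.23 + 1.9953) = 1/123.22 = 0.008115
[CO2*] = α₀ × DIC = 0.008115 × 0.692 = 0.00562 mmol/L = 5.62 μmol/L

[CO2*] = 5.62 μmol/L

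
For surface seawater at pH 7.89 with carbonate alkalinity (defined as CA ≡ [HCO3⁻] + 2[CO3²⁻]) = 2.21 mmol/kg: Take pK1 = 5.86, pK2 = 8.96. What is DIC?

CA = [HCO3⁻] + 2[CO3²⁻] = (α₁ + 2α₂)·DIC
At pH 7.89: [H⁺]/K1 = 10^-2.03 = 0.0093325, K2/[H⁺] = 10^-1.07 = 0.085114
α₁ = 1/(1 + 0.0093325 + 0.085114) = 1/1.0944 = 0.9137; α₂ = α₁·K2/[H⁺] = 0.07777
α₁ + 2α₂ = 1.0692
DIC = CA / (α₁ + 2α₂) = 2.21 / 1.0692 = 2.07 mmol/kg

DIC = 2.07 mmol/kg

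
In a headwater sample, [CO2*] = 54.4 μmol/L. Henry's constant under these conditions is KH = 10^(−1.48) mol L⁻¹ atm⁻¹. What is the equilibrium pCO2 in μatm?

KH = 10^(−1.48) = 3.311×10^-2 mol L⁻¹ atm⁻¹
pCO2 = [CO2*]/KH = 54.4×10^-6 / 3.311×10^-2 = 1.64×10^-3 atm = 1640 μatm

pCO2 = 1640 μatm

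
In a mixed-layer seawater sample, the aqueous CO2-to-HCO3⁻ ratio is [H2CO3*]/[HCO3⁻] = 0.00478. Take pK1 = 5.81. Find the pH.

From K1 = [H⁺][HCO3⁻]/[H2CO3*]:  pH = pK1 − log₁₀([H2CO3*]/[HCO3⁻])
log₁₀(0.00478) = -2.321
pH = 5.81 − (-2.321) = 8.13

pH = 8.13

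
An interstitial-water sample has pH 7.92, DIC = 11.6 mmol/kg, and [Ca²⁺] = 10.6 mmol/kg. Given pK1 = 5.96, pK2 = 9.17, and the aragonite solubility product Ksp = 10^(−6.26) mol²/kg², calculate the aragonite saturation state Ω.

α₂ = 1 / (1 + [H⁺]/K2 + [H⁺]²/(K1K2)) = 1 / (1 + 10^+1.25 + 10^-0.71)
   = 1 / (1 + 17.783 + 0.19498) = 1/18.978 = 0.05269
[CO3²⁻] = α₂ × DIC = 0.05269 × 11.6 = 0.6112 mmol/kg
Ksp = 10^(−6.26) = 5.495×10^-7
Ω = [Ca²⁺][CO3²⁻]/Ksp = (10.6×10^-3)(6.112×10^-4) / 5.495×10^-7 = 11.8

Ω = 11.8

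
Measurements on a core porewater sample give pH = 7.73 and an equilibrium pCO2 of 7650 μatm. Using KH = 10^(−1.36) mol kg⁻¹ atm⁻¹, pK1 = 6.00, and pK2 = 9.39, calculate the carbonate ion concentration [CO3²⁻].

[CO2*] = KH · pCO2 = 10^(−1.36) × 7650×10^-6 = 3.339×10^-4 mol/kg
α₀ = 1/(1 + K1/[H⁺] + K1K2/[H⁺]²) = 1/(1 + 10^+1.73 + 10^+0.07) = 0.01790
DIC = [CO2*]/α₀ = 3.339×10^-4 / 0.01790 = 18.66 mmol/kg
[CO3²⁻] = α₂·DIC; α₂ = 0.02103, so [CO3²⁻] = 0.02103 × 18.66 = 0.392 mmol/kg

[CO3²⁻] = 0.392 mmol/kg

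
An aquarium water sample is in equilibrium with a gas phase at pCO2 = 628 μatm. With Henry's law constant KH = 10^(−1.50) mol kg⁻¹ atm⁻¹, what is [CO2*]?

KH = 10^(−1.50) = 3.162×10^-2 mol kg⁻¹ atm⁻¹
[CO2*] = KH · pCO2 = 3.162×10^-2 × 628×10^-6 atm = 1.99×10^-5 mol/kg

[CO2*] = 19.9 μmol/kg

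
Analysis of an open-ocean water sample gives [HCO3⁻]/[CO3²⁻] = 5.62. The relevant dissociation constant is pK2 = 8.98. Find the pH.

pH = 8.23

From K2 = [H⁺][CO3²⁻]/[HCO3⁻]:  pH = pK2 − log₁₀([HCO3⁻]/[CO3²⁻])
log₁₀(5.62) = +0.750
pH = 8.98 − (+0.750) = 8.23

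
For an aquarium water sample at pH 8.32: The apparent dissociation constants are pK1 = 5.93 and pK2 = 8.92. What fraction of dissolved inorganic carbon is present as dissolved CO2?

α₀ = 1 / (1 + K1/[H⁺] + K1K2/[H⁺]²) = 1 / (1 + 10^+2.39 + 10^+1.79)
   = 1 / (1 + 245.47 + 61.660) = 1/308.13 = 0.003245

α₀ = 0.00325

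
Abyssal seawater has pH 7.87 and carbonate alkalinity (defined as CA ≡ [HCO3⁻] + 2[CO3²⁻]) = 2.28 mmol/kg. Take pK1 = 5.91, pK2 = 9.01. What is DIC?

CA = [HCO3⁻] + 2[CO3²⁻] = (α₁ + 2α₂)·DIC
At pH 7.87: [H⁺]/K1 = 10^-1.96 = 0.010965, K2/[H⁺] = 10^-1.14 = 0.072444
α₁ = 1/(1 + 0.010965 + 0.072444) = 1/1.0834 = 0.9230; α₂ = α₁·K2/[H⁺] = 0.06687
α₁ + 2α₂ = 1.0567
DIC = CA / (α₁ + 2α₂) = 2.28 / 1.0567 = 2.16 mmol/kg

DIC = 2.16 mmol/kg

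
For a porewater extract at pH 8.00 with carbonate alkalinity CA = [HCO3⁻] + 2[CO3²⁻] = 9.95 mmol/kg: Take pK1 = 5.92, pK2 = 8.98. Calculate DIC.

CA = [HCO3⁻] + 2[CO3²⁻] = (α₁ + 2α₂)·DIC
At pH 8.00: [H⁺]/K1 = 10^-2.08 = 0.0083176, K2/[H⁺] = 10^-0.98 = 0.10471
α₁ = 1/(1 + 0.0083176 + 0.10471) = 1/1.1130 = 0.8984; α₂ = α₁·K2/[H⁺] = 0.09408
α₁ + 2α₂ = 1.0866
DIC = CA / (α₁ + 2α₂) = 9.95 / 1.0866 = 9.16 mmol/kg

DIC = 9.16 mmol/kg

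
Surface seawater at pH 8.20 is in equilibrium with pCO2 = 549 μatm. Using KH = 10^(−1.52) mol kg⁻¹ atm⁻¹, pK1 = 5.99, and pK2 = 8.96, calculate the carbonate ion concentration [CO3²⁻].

[CO2*] = KH · pCO2 = 10^(−1.52) × 549×10^-6 = 1.658×10^-5 mol/kg
α₀ = 1/(1 + K1/[H⁺] + K1K2/[H⁺]²) = 1/(1 + 10^+2.21 + 10^+1.45) = 0.005226
DIC = [CO2*]/α₀ = 1.658×10^-5 / 0.005226 = 3.173 mmol/kg
[CO3²⁻] = α₂·DIC; α₂ = 0.1473, so [CO3²⁻] = 0.1473 × 3.173 = 0.467 mmol/kg

[CO3²⁻] = 0.467 mmol/kg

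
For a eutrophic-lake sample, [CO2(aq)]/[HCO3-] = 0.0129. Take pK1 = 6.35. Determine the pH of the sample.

From K1 = [H⁺][HCO3-]/[CO2(aq)]:  pH = pK1 − log₁₀([CO2(aq)]/[HCO3-])
log₁₀(0.0129) = -1.889
pH = 6.35 − (-1.889) = 8.24

pH = 8.24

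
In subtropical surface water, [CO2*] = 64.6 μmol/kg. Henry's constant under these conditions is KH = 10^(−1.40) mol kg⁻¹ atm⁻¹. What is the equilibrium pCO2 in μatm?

KH = 10^(−1.40) = 3.981×10^-2 mol kg⁻¹ atm⁻¹
pCO2 = [CO2*]/KH = 64.6×10^-6 / 3.981×10^-2 = 1.62×10^-3 atm = 1620 μatm

pCO2 = 1620 μatm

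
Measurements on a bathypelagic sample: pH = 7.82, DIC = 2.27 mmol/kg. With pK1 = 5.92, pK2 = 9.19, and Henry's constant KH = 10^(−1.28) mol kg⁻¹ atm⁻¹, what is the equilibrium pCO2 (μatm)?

pCO2 = 516 μatm

α₀ = 1 / (1 + K1/[H⁺] + K1K2/[H⁺]²) = 1 / (1 + 10^+1.90 + 10^+0.53)
   = 1 / (1 + 79.433 + 3.3884) = 1/83.821 = 0.01193
[CO2*] = α₀ × DIC = 0.01193 × 2.27 = 0.02708 mmol/kg
pCO2 = [CO2*]/KH = 2.708×10^-5 / 5.248×10^-2 = 516 μatm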